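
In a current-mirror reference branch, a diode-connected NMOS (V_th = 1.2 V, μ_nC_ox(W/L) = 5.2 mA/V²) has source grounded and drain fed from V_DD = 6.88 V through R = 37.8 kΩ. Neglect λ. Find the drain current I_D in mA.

With gate tied to drain, V_GS = V_DS ≥ V_GS − V_th, so the device is in saturation.
KCL at the drain: ½ k_n (V_GS − V_th)² = (V_DD − V_GS)/R.
Let x = V_GS − 1.2. Then 98.3 x² + x − 5.68 = 0, giving x = 0.235 V (positive root), so V_GS = 1.44 V.
I_D = (V_DD − V_GS)/R = (6.88 − 1.44) / 37.8 = 0.144 mA.

I_D = 0.144 mA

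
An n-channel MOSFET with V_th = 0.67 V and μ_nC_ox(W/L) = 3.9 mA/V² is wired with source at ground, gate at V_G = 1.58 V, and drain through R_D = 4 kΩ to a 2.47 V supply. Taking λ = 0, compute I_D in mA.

I_D = 0.573 mA

V_GS = V_G = 1.58 V, so V_ov = 1.58 − 0.67 = 0.91 V.
Assume saturation: I_D = ½ k_n V_ov² = 0.5 × 3.9 × 0.91² = 1.61 mA, giving V_DS = V_DD − I_D R_D = 2.47 − 1.61 × 4 = -3.99 V.
But -3.99 V < V_ov = 0.91 V, so the device is actually in triode.
In triode I_D = k_n[V_ov V_DS − ½ V_DS²] and I_D = (V_DD − V_DS)/R_D. Equating: 7.8 V_DS² − 15.2 V_DS + 2.47 = 0, giving V_DS = 0.179 V (the root below V_ov).
I_D = (2.47 − 0.179) / 4 = 0.573 mA.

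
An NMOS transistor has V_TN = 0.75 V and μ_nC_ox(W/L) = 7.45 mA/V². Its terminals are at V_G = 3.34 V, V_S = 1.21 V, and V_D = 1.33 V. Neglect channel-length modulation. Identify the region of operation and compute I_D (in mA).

V_GS = V_G − V_S = 3.34 − 1.21 = 2.13 V; V_DS = V_D − V_S = 1.33 − 1.21 = 0.12 V.
V_ov = V_GS − V_TN = 2.13 − 0.75 = 1.38 V.
Since V_DS = 0.12 V < V_ov = 1.38 V, the device is in the triode region.
I_D = k_n [V_ov · V_DS − ½ V_DS²] = 7.45 × [1.38 × 0.12 − 0.5 × 0.12²] = 1.18 mA.

Triode; I_D = 1.18 mA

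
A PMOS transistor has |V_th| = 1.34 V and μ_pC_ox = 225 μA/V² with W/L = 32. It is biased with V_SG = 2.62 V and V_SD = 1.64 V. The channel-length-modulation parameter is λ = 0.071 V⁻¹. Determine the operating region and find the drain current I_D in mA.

Saturation; I_D = 6.59 mA

k_p = μ_pC_ox · (W/L) = 7.2 mA/V².
V_ov = V_SG − |V_th| = 2.62 − 1.34 = 1.28 V.
Since V_SD = 1.64 V ≥ V_ov = 1.28 V, the device is in saturation.
I_D = ½ k_p V_ov² (1 + λ V_SD) = 0.5 × 7.2 × 1.28² × (1 + 0.071 × 1.64) = 6.59 mA.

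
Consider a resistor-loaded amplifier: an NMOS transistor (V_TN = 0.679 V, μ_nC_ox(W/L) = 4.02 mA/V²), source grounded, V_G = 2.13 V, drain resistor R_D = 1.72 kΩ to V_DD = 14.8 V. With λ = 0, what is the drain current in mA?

I_D = 4.23 mA

V_GS = V_G = 2.13 V, so V_ov = 2.13 − 0.679 = 1.45 V.
Assume saturation: I_D = ½ k_n V_ov² = 0.5 × 4.02 × 1.45² = 4.23 mA, giving V_DS = V_DD − I_D R_D = 14.8 − 4.23 × 1.72 = 7.52 V.
V_DS = 7.52 V ≥ V_ov = 1.45 V, confirming saturation.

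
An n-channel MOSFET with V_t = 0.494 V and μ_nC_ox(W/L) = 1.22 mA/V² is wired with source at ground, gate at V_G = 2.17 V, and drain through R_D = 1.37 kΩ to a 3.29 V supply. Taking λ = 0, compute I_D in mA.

V_GS = V_G = 2.17 V, so V_ov = 2.17 − 0.494 = 1.68 V.
Assume saturation: I_D = ½ k_n V_ov² = 0.5 × 1.22 × 1.68² = 1.71 mA, giving V_DS = V_DD − I_D R_D = 3.29 − 1.71 × 1.37 = 0.943 V.
But 0.943 V < V_ov = 1.68 V, so the device is actually in triode.
In triode I_D = k_n[V_ov V_DS − ½ V_DS²] and I_D = (V_DD − V_DS)/R_D. Equating: 0.836 V_DS² − 3.801 V_DS + 3.29 = 0, giving V_DS = 1.16 V (the root below V_ov).
I_D = (3.29 − 1.16) / 1.37 = 1.55 mA.

I_D = 1.55 mA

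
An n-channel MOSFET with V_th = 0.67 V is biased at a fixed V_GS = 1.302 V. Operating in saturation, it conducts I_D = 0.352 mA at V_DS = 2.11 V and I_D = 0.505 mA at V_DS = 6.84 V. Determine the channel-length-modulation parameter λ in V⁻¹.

λ = 0.114 V⁻¹

With V_GS fixed, I_D ∝ (1 + λ V_DS) in saturation, so I_D2/I_D1 = (1 + λ V_DS2)/(1 + λ V_DS1).
0.505/0.352 = 1.435 = (1 + 6.84 λ)/(1 + 2.11 λ).
Solving: λ (I_D1 V_DS2 − I_D2 V_DS1) = I_D2 − I_D1, so λ = (0.505 − 0.352) / (0.352 × 6.84 − 0.505 × 2.11) = 0.153 / 1.34 = 0.114 V⁻¹.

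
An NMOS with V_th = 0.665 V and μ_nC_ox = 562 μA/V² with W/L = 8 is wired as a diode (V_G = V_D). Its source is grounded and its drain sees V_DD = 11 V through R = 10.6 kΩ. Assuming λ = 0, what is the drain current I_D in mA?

I_D = 0.915 mA

With gate tied to drain, V_GS = V_DS ≥ V_GS − V_th, so the device is in saturation.
k_n = μ_nC_ox · (W/L) = 4.496 mA/V².
KCL at the drain: ½ k_n (V_GS − V_th)² = (V_DD − V_GS)/R.
Let x = V_GS − 0.665. Then 23.8 x² + x − 10.34 = 0, giving x = 0.638 V (positive root), so V_GS = 1.3 V.
I_D = (V_DD − V_GS)/R = (11 − 1.3) / 10.6 = 0.915 mA.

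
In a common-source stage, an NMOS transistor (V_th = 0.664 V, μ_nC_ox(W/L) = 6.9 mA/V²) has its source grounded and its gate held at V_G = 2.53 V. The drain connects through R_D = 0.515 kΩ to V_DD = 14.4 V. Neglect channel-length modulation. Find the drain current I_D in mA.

I_D = 12.0 mA

V_GS = V_G = 2.53 V, so V_ov = 2.53 − 0.664 = 1.87 V.
Assume saturation: I_D = ½ k_n V_ov² = 0.5 × 6.9 × 1.87² = 12 mA, giving V_DS = V_DD − I_D R_D = 14.4 − 12 × 0.515 = 8.21 V.
V_DS = 8.21 V ≥ V_ov = 1.87 V, confirming saturation.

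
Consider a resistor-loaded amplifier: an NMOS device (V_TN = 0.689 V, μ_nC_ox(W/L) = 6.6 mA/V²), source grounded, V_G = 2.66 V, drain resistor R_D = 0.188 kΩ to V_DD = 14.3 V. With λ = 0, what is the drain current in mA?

I_D = 12.8 mA

V_GS = V_G = 2.66 V, so V_ov = 2.66 − 0.689 = 1.97 V.
Assume saturation: I_D = ½ k_n V_ov² = 0.5 × 6.6 × 1.97² = 12.8 mA, giving V_DS = V_DD − I_D R_D = 14.3 − 12.8 × 0.188 = 11.9 V.
V_DS = 11.9 V ≥ V_ov = 1.97 V, confirming saturation.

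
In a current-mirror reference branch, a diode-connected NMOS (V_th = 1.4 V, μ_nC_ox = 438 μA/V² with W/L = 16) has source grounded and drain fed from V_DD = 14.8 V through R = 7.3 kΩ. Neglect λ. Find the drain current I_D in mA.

With gate tied to drain, V_GS = V_DS ≥ V_GS − V_th, so the device is in saturation.
k_n = μ_nC_ox · (W/L) = 7.008 mA/V².
KCL at the drain: ½ k_n (V_GS − V_th)² = (V_DD − V_GS)/R.
Let x = V_GS − 1.4. Then 25.6 x² + x − 13.4 = 0, giving x = 0.705 V (positive root), so V_GS = 2.1 V.
I_D = (V_DD − V_GS)/R = (14.8 − 2.1) / 7.3 = 1.74 mA.

I_D = 1.74 mA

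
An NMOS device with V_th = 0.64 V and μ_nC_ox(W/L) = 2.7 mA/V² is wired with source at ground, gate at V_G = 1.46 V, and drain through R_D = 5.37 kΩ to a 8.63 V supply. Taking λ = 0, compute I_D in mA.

I_D = 0.908 mA

V_GS = V_G = 1.46 V, so V_ov = 1.46 − 0.64 = 0.82 V.
Assume saturation: I_D = ½ k_n V_ov² = 0.5 × 2.7 × 0.82² = 0.908 mA, giving V_DS = V_DD − I_D R_D = 8.63 − 0.908 × 5.37 = 3.76 V.
V_DS = 3.76 V ≥ V_ov = 0.82 V, confirming saturation.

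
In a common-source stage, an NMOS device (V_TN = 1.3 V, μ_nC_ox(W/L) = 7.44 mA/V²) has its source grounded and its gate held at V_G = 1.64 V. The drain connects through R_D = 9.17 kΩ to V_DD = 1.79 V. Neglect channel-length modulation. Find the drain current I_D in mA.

I_D = 0.186 mA

V_GS = V_G = 1.64 V, so V_ov = 1.64 − 1.3 = 0.34 V.
Assume saturation: I_D = ½ k_n V_ov² = 0.5 × 7.44 × 0.34² = 0.43 mA, giving V_DS = V_DD − I_D R_D = 1.79 − 0.43 × 9.17 = -2.15 V.
But -2.15 V < V_ov = 0.34 V, so the device is actually in triode.
In triode I_D = k_n[V_ov V_DS − ½ V_DS²] and I_D = (V_DD − V_DS)/R_D. Equating: 34.1 V_DS² − 24.2 V_DS + 1.79 = 0, giving V_DS = 0.0839 V (the root below V_ov).
I_D = (1.79 − 0.0839) / 9.17 = 0.186 mA.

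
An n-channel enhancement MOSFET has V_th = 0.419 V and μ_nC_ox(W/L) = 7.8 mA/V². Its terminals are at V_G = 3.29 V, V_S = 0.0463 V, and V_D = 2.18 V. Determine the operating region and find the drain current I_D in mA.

V_GS = V_G − V_S = 3.29 − 0.0463 = 3.24 V; V_DS = V_D − V_S = 2.18 − 0.0463 = 2.13 V.
V_ov = V_GS − V_th = 3.24 − 0.419 = 2.82 V.
Since V_DS = 2.13 V < V_ov = 2.82 V, the device is in the triode region.
I_D = k_n [V_ov · V_DS − ½ V_DS²] = 7.8 × [2.82 × 2.13 − 0.5 × 2.13²] = 29.3 mA.

Triode; I_D = 29.3 mA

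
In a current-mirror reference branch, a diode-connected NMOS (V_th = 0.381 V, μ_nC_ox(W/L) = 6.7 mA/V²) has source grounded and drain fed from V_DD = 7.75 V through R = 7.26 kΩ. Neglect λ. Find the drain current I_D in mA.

With gate tied to drain, V_GS = V_DS ≥ V_GS − V_th, so the device is in saturation.
KCL at the drain: ½ k_n (V_GS − V_th)² = (V_DD − V_GS)/R.
Let x = V_GS − 0.381. Then 24.3 x² + x − 7.369 = 0, giving x = 0.53 V (positive root), so V_GS = 0.911 V.
I_D = (V_DD − V_GS)/R = (7.75 − 0.911) / 7.26 = 0.942 mA.

I_D = 0.942 mA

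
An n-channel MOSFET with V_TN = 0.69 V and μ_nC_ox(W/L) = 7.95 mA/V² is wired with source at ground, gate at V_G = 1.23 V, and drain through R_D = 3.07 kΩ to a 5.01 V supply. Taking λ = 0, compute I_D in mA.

I_D = 1.16 mA

V_GS = V_G = 1.23 V, so V_ov = 1.23 − 0.69 = 0.54 V.
Assume saturation: I_D = ½ k_n V_ov² = 0.5 × 7.95 × 0.54² = 1.16 mA, giving V_DS = V_DD − I_D R_D = 5.01 − 1.16 × 3.07 = 1.45 V.
V_DS = 1.45 V ≥ V_ov = 0.54 V, confirming saturation.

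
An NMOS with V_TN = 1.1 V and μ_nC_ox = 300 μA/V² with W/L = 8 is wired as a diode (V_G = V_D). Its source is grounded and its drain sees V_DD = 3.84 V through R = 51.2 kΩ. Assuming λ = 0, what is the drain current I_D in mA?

I_D = 0.0495 mA

With gate tied to drain, V_GS = V_DS ≥ V_GS − V_TN, so the device is in saturation.
k_n = μ_nC_ox · (W/L) = 2.4 mA/V².
KCL at the drain: ½ k_n (V_GS − V_TN)² = (V_DD − V_GS)/R.
Let x = V_GS − 1.1. Then 61.4 x² + x − 2.74 = 0, giving x = 0.203 V (positive root), so V_GS = 1.3 V.
I_D = (V_DD − V_GS)/R = (3.84 − 1.3) / 51.2 = 0.0495 mA.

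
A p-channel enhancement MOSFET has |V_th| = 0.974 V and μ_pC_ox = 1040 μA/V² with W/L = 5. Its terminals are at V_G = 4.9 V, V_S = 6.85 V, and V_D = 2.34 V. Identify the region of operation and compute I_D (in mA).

V_SG = V_S − V_G = 6.85 − 4.9 = 1.95 V; V_SD = V_S − V_D = 6.85 − 2.34 = 4.51 V.
k_p = μ_pC_ox · (W/L) = 5.2 mA/V².
V_ov = V_SG − |V_th| = 1.95 − 0.974 = 0.976 V.
Since V_SD = 4.51 V ≥ V_ov = 0.976 V, the device is in saturation.
I_D = ½ k_p V_ov² = 0.5 × 5.2 × 0.976² = 2.48 mA.

Saturation; I_D = 2.48 mA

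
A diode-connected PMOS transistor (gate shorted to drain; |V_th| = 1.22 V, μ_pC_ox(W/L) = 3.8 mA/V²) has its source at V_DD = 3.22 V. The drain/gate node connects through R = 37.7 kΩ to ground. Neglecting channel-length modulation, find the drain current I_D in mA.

I_D = 0.0488 mA

With gate tied to drain, V_SG = V_SD ≥ V_SG − |V_th|, so the device is in saturation.
KCL at the drain: ½ k_p (V_SG − |V_th|)² = (V_DD − V_SG)/R.
Let x = V_SG − 1.22. Then 71.6 x² + x − 2 = 0, giving x = 0.16 V (positive root), so V_SG = 1.38 V.
I_D = (V_DD − V_SG)/R = (3.22 − 1.38) / 37.7 = 0.0488 mA.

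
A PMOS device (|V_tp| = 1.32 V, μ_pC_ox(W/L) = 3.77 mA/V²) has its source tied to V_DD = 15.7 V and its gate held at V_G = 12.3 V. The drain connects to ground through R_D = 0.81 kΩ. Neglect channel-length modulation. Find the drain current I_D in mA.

I_D = 8.16 mA

V_SG = V_DD − V_G = 15.7 − 12.3 = 3.4 V, so V_ov = 3.4 − 1.32 = 2.08 V.
Assume saturation: I_D = ½ k_p V_ov² = 0.5 × 3.77 × 2.08² = 8.16 mA, giving V_SD = V_DD − I_D R_D = 15.7 − 8.16 × 0.81 = 9.09 V.
V_SD = 9.09 V ≥ V_ov = 2.08 V, confirming saturation.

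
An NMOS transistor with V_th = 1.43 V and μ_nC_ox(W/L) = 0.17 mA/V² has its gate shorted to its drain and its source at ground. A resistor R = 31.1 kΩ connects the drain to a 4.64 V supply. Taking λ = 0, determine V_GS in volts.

V_GS = 2.36 V

With gate tied to drain, V_GS = V_DS ≥ V_GS − V_th, so the device is in saturation.
KCL at the drain: ½ k_n (V_GS − V_th)² = (V_DD − V_GS)/R.
Let x = V_GS − 1.43. Then 2.64 x² + x − 3.21 = 0, giving x = 0.929 V (positive root), so V_GS = 2.36 V.
I_D = (V_DD − V_GS)/R = (4.64 − 2.36) / 31.1 = 0.0733 mA.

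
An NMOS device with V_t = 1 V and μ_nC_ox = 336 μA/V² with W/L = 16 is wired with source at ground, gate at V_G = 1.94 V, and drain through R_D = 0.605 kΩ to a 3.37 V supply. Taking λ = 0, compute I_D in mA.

V_GS = V_G = 1.94 V, so V_ov = 1.94 − 1 = 0.94 V.
k_n = μ_nC_ox · (W/L) = 5.376 mA/V².
Assume saturation: I_D = ½ k_n V_ov² = 0.5 × 5.376 × 0.94² = 2.38 mA, giving V_DS = V_DD − I_D R_D = 3.37 − 2.38 × 0.605 = 1.93 V.
V_DS = 1.93 V ≥ V_ov = 0.94 V, confirming saturation.

I_D = 2.38 mA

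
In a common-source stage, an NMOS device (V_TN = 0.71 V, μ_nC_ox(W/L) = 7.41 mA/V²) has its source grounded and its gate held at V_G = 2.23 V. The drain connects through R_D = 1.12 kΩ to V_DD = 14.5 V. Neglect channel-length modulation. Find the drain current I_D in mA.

I_D = 8.56 mA

V_GS = V_G = 2.23 V, so V_ov = 2.23 − 0.71 = 1.52 V.
Assume saturation: I_D = ½ k_n V_ov² = 0.5 × 7.41 × 1.52² = 8.56 mA, giving V_DS = V_DD − I_D R_D = 14.5 − 8.56 × 1.12 = 4.91 V.
V_DS = 4.91 V ≥ V_ov = 1.52 V, confirming saturation.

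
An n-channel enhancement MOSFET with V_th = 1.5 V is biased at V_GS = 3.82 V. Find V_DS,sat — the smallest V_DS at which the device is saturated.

The boundary between triode and saturation is V_DS = V_GS − V_th = V_ov.
V_ov = 3.82 − 1.5 = 2.32 V.

V_DS,sat = 2.32 V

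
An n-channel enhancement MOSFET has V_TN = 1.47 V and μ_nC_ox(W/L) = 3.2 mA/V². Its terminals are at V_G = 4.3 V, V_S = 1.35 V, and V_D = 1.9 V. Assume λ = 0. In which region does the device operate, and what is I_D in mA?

Triode; I_D = 2.12 mA

V_GS = V_G − V_S = 4.3 − 1.35 = 2.95 V; V_DS = V_D − V_S = 1.9 − 1.35 = 0.55 V.
V_ov = V_GS − V_TN = 2.95 − 1.47 = 1.48 V.
Since V_DS = 0.55 V < V_ov = 1.48 V, the device is in the triode region.
I_D = k_n [V_ov · V_DS − ½ V_DS²] = 3.2 × [1.48 × 0.55 − 0.5 × 0.55²] = 2.12 mA.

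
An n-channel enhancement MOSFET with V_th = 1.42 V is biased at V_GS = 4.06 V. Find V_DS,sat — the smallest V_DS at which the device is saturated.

V_DS,sat = 2.64 V

The boundary between triode and saturation is V_DS = V_GS − V_th = V_ov.
V_ov = 4.06 − 1.42 = 2.64 V.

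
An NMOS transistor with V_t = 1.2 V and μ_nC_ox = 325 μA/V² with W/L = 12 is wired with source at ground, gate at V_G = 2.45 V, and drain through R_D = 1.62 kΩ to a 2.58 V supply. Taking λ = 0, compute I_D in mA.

V_GS = V_G = 2.45 V, so V_ov = 2.45 − 1.2 = 1.25 V.
k_n = μ_nC_ox · (W/L) = 3.9 mA/V².
Assume saturation: I_D = ½ k_n V_ov² = 0.5 × 3.9 × 1.25² = 3.05 mA, giving V_DS = V_DD − I_D R_D = 2.58 − 3.05 × 1.62 = -2.36 V.
But -2.36 V < V_ov = 1.25 V, so the device is actually in triode.
In triode I_D = k_n[V_ov V_DS − ½ V_DS²] and I_D = (V_DD − V_DS)/R_D. Equating: 3.16 V_DS² − 8.898 V_DS + 2.58 = 0, giving V_DS = 0.328 V (the root below V_ov).
I_D = (2.58 − 0.328) / 1.62 = 1.39 mA.

I_D = 1.39 mA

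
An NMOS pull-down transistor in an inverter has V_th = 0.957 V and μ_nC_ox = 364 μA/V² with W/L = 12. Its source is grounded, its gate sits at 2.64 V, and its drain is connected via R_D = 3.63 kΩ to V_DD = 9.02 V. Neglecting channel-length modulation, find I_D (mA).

V_GS = V_G = 2.64 V, so V_ov = 2.64 − 0.957 = 1.68 V.
k_n = μ_nC_ox · (W/L) = 4.368 mA/V².
Assume saturation: I_D = ½ k_n V_ov² = 0.5 × 4.368 × 1.68² = 6.19 mA, giving V_DS = V_DD − I_D R_D = 9.02 − 6.19 × 3.63 = -13.4 V.
But -13.4 V < V_ov = 1.68 V, so the device is actually in triode.
In triode I_D = k_n[V_ov V_DS − ½ V_DS²] and I_D = (V_DD − V_DS)/R_D. Equating: 7.93 V_DS² − 27.69 V_DS + 9.02 = 0, giving V_DS = 0.364 V (the root below V_ov).
I_D = (9.02 − 0.364) / 3.63 = 2.38 mA.

I_D = 2.38 mA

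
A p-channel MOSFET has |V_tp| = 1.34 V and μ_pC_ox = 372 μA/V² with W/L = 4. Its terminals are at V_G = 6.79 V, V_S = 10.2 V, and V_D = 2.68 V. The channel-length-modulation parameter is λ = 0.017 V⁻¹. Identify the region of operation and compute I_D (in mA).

V_SG = V_S − V_G = 10.2 − 6.79 = 3.41 V; V_SD = V_S − V_D = 10.2 − 2.68 = 7.52 V.
k_p = μ_pC_ox · (W/L) = 1.488 mA/V².
V_ov = V_SG − |V_tp| = 3.41 − 1.34 = 2.07 V.
Since V_SD = 7.52 V ≥ V_ov = 2.07 V, the device is in saturation.
I_D = ½ k_p V_ov² (1 + λ V_SD) = 0.5 × 1.488 × 2.07² × (1 + 0.017 × 7.52) = 3.6 mA.

Saturation; I_D = 3.60 mA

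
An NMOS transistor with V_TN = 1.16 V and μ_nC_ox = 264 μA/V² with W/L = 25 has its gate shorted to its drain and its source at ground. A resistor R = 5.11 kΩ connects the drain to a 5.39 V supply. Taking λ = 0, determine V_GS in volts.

With gate tied to drain, V_GS = V_DS ≥ V_GS − V_TN, so the device is in saturation.
k_n = μ_nC_ox · (W/L) = 6.6 mA/V².
KCL at the drain: ½ k_n (V_GS − V_TN)² = (V_DD − V_GS)/R.
Let x = V_GS − 1.16. Then 16.9 x² + x − 4.23 = 0, giving x = 0.472 V (positive root), so V_GS = 1.63 V.
I_D = (V_DD − V_GS)/R = (5.39 − 1.63) / 5.11 = 0.735 mA.

V_GS = 1.63 V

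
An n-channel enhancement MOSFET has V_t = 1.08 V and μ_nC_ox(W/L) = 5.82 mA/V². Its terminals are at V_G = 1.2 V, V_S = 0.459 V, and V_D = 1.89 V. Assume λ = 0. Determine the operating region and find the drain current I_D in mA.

Cutoff; I_D = 0 mA

V_GS = V_G − V_S = 1.2 − 0.459 = 0.741 V; V_DS = V_D − V_S = 1.89 − 0.459 = 1.43 V.
V_GS = 0.741 V < V_t = 1.08 V, so the transistor is in cutoff.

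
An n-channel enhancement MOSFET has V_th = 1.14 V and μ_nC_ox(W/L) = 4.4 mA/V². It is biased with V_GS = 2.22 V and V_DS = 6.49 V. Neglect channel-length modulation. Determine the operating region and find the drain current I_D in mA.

V_ov = V_GS − V_th = 2.22 − 1.14 = 1.08 V.
Since V_DS = 6.49 V ≥ V_ov = 1.08 V, the device is in saturation.
I_D = ½ k_n V_ov² = 0.5 × 4.4 × 1.08² = 2.57 mA.

Saturation; I_D = 2.57 mA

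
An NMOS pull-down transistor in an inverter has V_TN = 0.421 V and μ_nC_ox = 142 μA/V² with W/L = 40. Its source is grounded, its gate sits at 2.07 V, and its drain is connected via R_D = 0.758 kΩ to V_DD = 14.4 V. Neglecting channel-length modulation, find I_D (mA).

I_D = 7.72 mA

V_GS = V_G = 2.07 V, so V_ov = 2.07 − 0.421 = 1.65 V.
k_n = μ_nC_ox · (W/L) = 5.68 mA/V².
Assume saturation: I_D = ½ k_n V_ov² = 0.5 × 5.68 × 1.65² = 7.72 mA, giving V_DS = V_DD − I_D R_D = 14.4 − 7.72 × 0.758 = 8.55 V.
V_DS = 8.55 V ≥ V_ov = 1.65 V, confirming saturation.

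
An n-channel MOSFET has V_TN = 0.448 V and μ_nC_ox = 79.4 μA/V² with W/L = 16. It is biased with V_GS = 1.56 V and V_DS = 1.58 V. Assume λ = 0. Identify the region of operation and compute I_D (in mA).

Saturation; I_D = 0.785 mA

k_n = μ_nC_ox · (W/L) = 1.27 mA/V².
V_ov = V_GS − V_TN = 1.56 − 0.448 = 1.11 V.
Since V_DS = 1.58 V ≥ V_ov = 1.11 V, the device is in saturation.
I_D = ½ k_n V_ov² = 0.5 × 1.27 × 1.11² = 0.785 mA.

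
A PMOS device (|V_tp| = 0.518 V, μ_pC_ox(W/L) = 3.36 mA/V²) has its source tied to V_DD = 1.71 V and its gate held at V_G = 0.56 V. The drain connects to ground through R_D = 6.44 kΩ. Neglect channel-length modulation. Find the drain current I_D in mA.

V_SG = V_DD − V_G = 1.71 − 0.56 = 1.15 V, so V_ov = 1.15 − 0.518 = 0.632 V.
Assume saturation: I_D = ½ k_p V_ov² = 0.5 × 3.36 × 0.632² = 0.671 mA, giving V_SD = V_DD − I_D R_D = 1.71 − 0.671 × 6.44 = -2.61 V.
But -2.61 V < V_ov = 0.632 V, so the device is actually in triode.
In triode I_D = k_p[V_ov V_SD − ½ V_SD²] and I_D = (V_DD − V_SD)/R_D. Equating: 10.8 V_SD² − 14.68 V_SD + 1.71 = 0, giving V_SD = 0.129 V (the root below V_ov).
I_D = (1.71 − 0.129) / 6.44 = 0.246 mA.

I_D = 0.246 mA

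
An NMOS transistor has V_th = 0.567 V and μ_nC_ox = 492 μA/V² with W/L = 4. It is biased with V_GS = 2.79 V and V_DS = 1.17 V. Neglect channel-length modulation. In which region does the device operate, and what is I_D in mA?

Triode; I_D = 3.77 mA

k_n = μ_nC_ox · (W/L) = 1.968 mA/V².
V_ov = V_GS − V_th = 2.79 − 0.567 = 2.22 V.
Since V_DS = 1.17 V < V_ov = 2.22 V, the device is in the triode region.
I_D = k_n [V_ov · V_DS − ½ V_DS²] = 1.968 × [2.22 × 1.17 − 0.5 × 1.17²] = 3.77 mA.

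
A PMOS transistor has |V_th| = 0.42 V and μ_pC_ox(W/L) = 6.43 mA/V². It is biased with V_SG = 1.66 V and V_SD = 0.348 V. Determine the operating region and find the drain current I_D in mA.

V_ov = V_SG − |V_th| = 1.66 − 0.42 = 1.24 V.
Since V_SD = 0.348 V < V_ov = 1.24 V, the device is in the triode region.
I_D = k_p [V_ov · V_SD − ½ V_SD²] = 6.43 × [1.24 × 0.348 − 0.5 × 0.348²] = 2.39 mA.

Triode; I_D = 2.39 mA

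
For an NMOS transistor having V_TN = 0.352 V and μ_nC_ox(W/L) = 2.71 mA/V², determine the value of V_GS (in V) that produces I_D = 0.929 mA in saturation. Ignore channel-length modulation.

In saturation I_D = ½ k_n (V_GS − V_TN)², so V_GS − V_TN = √(2 I_D / k_n) = √(2 × 0.929 / 2.71) = 0.828 V.
V_GS = 0.352 + 0.828 = 1.18 V.

V_GS = 1.18 V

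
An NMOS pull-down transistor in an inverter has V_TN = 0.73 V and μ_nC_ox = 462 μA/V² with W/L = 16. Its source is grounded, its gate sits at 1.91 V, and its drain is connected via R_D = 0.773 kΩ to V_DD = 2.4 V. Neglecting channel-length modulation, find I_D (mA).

I_D = 2.64 mA

V_GS = V_G = 1.91 V, so V_ov = 1.91 − 0.73 = 1.18 V.
k_n = μ_nC_ox · (W/L) = 7.392 mA/V².
Assume saturation: I_D = ½ k_n V_ov² = 0.5 × 7.392 × 1.18² = 5.15 mA, giving V_DS = V_DD − I_D R_D = 2.4 − 5.15 × 0.773 = -1.58 V.
But -1.58 V < V_ov = 1.18 V, so the device is actually in triode.
In triode I_D = k_n[V_ov V_DS − ½ V_DS²] and I_D = (V_DD − V_DS)/R_D. Equating: 2.86 V_DS² − 7.743 V_DS + 2.4 = 0, giving V_DS = 0.357 V (the root below V_ov).
I_D = (2.4 − 0.357) / 0.773 = 2.64 mA.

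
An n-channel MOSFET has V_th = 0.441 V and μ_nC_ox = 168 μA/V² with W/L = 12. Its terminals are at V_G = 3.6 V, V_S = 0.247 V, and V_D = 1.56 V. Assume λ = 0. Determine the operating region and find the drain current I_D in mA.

Triode; I_D = 5.97 mA

V_GS = V_G − V_S = 3.6 − 0.247 = 3.35 V; V_DS = V_D − V_S = 1.56 − 0.247 = 1.31 V.
k_n = μ_nC_ox · (W/L) = 2.016 mA/V².
V_ov = V_GS − V_th = 3.35 − 0.441 = 2.91 V.
Since V_DS = 1.31 V < V_ov = 2.91 V, the device is in the triode region.
I_D = k_n [V_ov · V_DS − ½ V_DS²] = 2.016 × [2.91 × 1.31 − 0.5 × 1.31²] = 5.97 mA.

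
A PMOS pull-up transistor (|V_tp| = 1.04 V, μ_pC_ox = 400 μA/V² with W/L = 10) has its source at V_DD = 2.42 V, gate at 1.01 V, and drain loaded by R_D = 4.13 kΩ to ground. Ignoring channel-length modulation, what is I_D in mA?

V_SG = V_DD − V_G = 2.42 − 1.01 = 1.41 V, so V_ov = 1.41 − 1.04 = 0.37 V.
k_p = μ_pC_ox · (W/L) = 4 mA/V².
Assume saturation: I_D = ½ k_p V_ov² = 0.5 × 4 × 0.37² = 0.274 mA, giving V_SD = V_DD − I_D R_D = 2.42 − 0.274 × 4.13 = 1.29 V.
V_SD = 1.29 V ≥ V_ov = 0.37 V, confirming saturation.

I_D = 0.274 mA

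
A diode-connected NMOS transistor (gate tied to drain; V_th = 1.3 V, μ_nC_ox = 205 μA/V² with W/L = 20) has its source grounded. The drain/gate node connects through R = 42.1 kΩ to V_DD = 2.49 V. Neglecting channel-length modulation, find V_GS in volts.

V_GS = 1.41 V

With gate tied to drain, V_GS = V_DS ≥ V_GS − V_th, so the device is in saturation.
k_n = μ_nC_ox · (W/L) = 4.1 mA/V².
KCL at the drain: ½ k_n (V_GS − V_th)² = (V_DD − V_GS)/R.
Let x = V_GS − 1.3. Then 86.3 x² + x − 1.19 = 0, giving x = 0.112 V (positive root), so V_GS = 1.41 V.
I_D = (V_DD − V_GS)/R = (2.49 − 1.41) / 42.1 = 0.0256 mA.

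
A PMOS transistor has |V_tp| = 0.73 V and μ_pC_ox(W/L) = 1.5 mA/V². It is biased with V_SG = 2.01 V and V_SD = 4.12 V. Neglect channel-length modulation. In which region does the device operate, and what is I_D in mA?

V_ov = V_SG − |V_tp| = 2.01 − 0.73 = 1.28 V.
Since V_SD = 4.12 V ≥ V_ov = 1.28 V, the device is in saturation.
I_D = ½ k_p V_ov² = 0.5 × 1.5 × 1.28² = 1.23 mA.

Saturation; I_D = 1.23 mA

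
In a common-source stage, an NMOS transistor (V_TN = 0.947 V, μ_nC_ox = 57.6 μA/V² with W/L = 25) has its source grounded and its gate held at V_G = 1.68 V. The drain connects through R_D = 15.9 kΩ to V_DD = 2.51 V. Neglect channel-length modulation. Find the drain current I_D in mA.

I_D = 0.148 mA

V_GS = V_G = 1.68 V, so V_ov = 1.68 − 0.947 = 0.733 V.
k_n = μ_nC_ox · (W/L) = 1.44 mA/V².
Assume saturation: I_D = ½ k_n V_ov² = 0.5 × 1.44 × 0.733² = 0.387 mA, giving V_DS = V_DD − I_D R_D = 2.51 − 0.387 × 15.9 = -3.64 V.
But -3.64 V < V_ov = 0.733 V, so the device is actually in triode.
In triode I_D = k_n[V_ov V_DS − ½ V_DS²] and I_D = (V_DD − V_DS)/R_D. Equating: 11.4 V_DS² − 17.78 V_DS + 2.51 = 0, giving V_DS = 0.157 V (the root below V_ov).
I_D = (2.51 − 0.157) / 15.9 = 0.148 mA.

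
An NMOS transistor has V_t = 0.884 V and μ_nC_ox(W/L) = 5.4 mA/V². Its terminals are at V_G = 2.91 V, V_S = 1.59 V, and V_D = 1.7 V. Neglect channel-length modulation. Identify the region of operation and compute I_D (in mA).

V_GS = V_G − V_S = 2.91 − 1.59 = 1.32 V; V_DS = V_D − V_S = 1.7 − 1.59 = 0.11 V.
V_ov = V_GS − V_t = 1.32 − 0.884 = 0.436 V.
Since V_DS = 0.11 V < V_ov = 0.436 V, the device is in the triode region.
I_D = k_n [V_ov · V_DS − ½ V_DS²] = 5.4 × [0.436 × 0.11 − 0.5 × 0.11²] = 0.226 mA.

Triode; I_D = 0.226 mA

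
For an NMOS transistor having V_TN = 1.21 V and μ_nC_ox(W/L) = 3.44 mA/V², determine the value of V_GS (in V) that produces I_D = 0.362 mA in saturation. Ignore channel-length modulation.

V_GS = 1.67 V

In saturation I_D = ½ k_n (V_GS − V_TN)², so V_GS − V_TN = √(2 I_D / k_n) = √(2 × 0.362 / 3.44) = 0.459 V.
V_GS = 1.21 + 0.459 = 1.67 V.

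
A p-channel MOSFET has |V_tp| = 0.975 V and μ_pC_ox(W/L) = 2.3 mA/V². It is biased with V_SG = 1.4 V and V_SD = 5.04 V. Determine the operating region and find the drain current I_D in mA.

V_ov = V_SG − |V_tp| = 1.4 − 0.975 = 0.425 V.
Since V_SD = 5.04 V ≥ V_ov = 0.425 V, the device is in saturation.
I_D = ½ k_p V_ov² = 0.5 × 2.3 × 0.425² = 0.208 mA.

Saturation; I_D = 0.208 mA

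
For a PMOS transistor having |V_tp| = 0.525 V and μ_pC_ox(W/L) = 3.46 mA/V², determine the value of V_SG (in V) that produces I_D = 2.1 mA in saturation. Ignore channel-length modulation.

In saturation I_D = ½ k_p (V_SG − |V_tp|)², so V_SG − |V_tp| = √(2 I_D / k_p) = √(2 × 2.1 / 3.46) = 1.1 V.
V_SG = 0.525 + 1.1 = 1.63 V.

V_SG = 1.63 V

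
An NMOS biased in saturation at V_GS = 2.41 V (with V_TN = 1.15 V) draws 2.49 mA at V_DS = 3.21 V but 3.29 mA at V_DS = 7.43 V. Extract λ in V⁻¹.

λ = 0.101 V⁻¹

With V_GS fixed, I_D ∝ (1 + λ V_DS) in saturation, so I_D2/I_D1 = (1 + λ V_DS2)/(1 + λ V_DS1).
3.29/2.49 = 1.321 = (1 + 7.43 λ)/(1 + 3.21 λ).
Solving: λ (I_D1 V_DS2 − I_D2 V_DS1) = I_D2 − I_D1, so λ = (3.29 − 2.49) / (2.49 × 7.43 − 3.29 × 3.21) = 0.8 / 7.94 = 0.101 V⁻¹.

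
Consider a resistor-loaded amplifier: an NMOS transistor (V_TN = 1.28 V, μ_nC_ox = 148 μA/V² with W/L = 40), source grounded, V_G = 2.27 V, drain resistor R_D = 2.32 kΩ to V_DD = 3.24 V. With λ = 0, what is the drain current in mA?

I_D = 1.29 mA

V_GS = V_G = 2.27 V, so V_ov = 2.27 − 1.28 = 0.99 V.
k_n = μ_nC_ox · (W/L) = 5.92 mA/V².
Assume saturation: I_D = ½ k_n V_ov² = 0.5 × 5.92 × 0.99² = 2.9 mA, giving V_DS = V_DD − I_D R_D = 3.24 − 2.9 × 2.32 = -3.49 V.
But -3.49 V < V_ov = 0.99 V, so the device is actually in triode.
In triode I_D = k_n[V_ov V_DS − ½ V_DS²] and I_D = (V_DD − V_DS)/R_D. Equating: 6.87 V_DS² − 14.6 V_DS + 3.24 = 0, giving V_DS = 0.252 V (the root below V_ov).
I_D = (3.24 − 0.252) / 2.32 = 1.29 mA.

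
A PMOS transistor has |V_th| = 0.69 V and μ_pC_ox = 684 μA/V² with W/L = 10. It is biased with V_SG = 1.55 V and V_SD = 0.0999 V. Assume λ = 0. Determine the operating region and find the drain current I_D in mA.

Triode; I_D = 0.554 mA

k_p = μ_pC_ox · (W/L) = 6.84 mA/V².
V_ov = V_SG − |V_th| = 1.55 − 0.69 = 0.86 V.
Since V_SD = 0.0999 V < V_ov = 0.86 V, the device is in the triode region.
I_D = k_p [V_ov · V_SD − ½ V_SD²] = 6.84 × [0.86 × 0.0999 − 0.5 × 0.0999²] = 0.554 mA.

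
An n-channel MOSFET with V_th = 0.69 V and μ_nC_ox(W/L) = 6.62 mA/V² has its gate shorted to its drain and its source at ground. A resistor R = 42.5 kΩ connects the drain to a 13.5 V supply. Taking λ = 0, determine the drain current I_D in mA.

I_D = 0.294 mA

With gate tied to drain, V_GS = V_DS ≥ V_GS − V_th, so the device is in saturation.
KCL at the drain: ½ k_n (V_GS − V_th)² = (V_DD − V_GS)/R.
Let x = V_GS − 0.69. Then 141 x² + x − 12.81 = 0, giving x = 0.298 V (positive root), so V_GS = 0.988 V.
I_D = (V_DD − V_GS)/R = (13.5 − 0.988) / 42.5 = 0.294 mA.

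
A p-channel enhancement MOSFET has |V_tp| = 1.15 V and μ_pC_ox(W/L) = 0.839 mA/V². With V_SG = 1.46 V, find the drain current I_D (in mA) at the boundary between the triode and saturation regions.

I_D = 0.0403 mA

At the boundary V_SD = V_ov = V_SG − |V_tp| = 1.46 − 1.15 = 0.31 V.
I_D = ½ k_p V_ov² = 0.5 × 0.839 × 0.31² = 0.0403 mA.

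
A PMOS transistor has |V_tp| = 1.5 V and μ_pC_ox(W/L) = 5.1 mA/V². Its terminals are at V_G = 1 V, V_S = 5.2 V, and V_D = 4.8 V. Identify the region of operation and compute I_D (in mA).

Triode; I_D = 5.10 mA

V_SG = V_S − V_G = 5.2 − 1 = 4.2 V; V_SD = V_S − V_D = 5.2 − 4.8 = 0.4 V.
V_ov = V_SG − |V_tp| = 4.2 − 1.5 = 2.7 V.
Since V_SD = 0.4 V < V_ov = 2.7 V, the device is in the triode region.
I_D = k_p [V_ov · V_SD − ½ V_SD²] = 5.1 × [2.7 × 0.4 − 0.5 × 0.4²] = 5.1 mA.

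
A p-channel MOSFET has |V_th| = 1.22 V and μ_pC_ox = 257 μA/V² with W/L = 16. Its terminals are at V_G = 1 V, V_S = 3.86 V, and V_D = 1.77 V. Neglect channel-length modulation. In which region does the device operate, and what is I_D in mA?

Saturation; I_D = 5.53 mA

V_SG = V_S − V_G = 3.86 − 1 = 2.86 V; V_SD = V_S − V_D = 3.86 − 1.77 = 2.09 V.
k_p = μ_pC_ox · (W/L) = 4.112 mA/V².
V_ov = V_SG − |V_th| = 2.86 − 1.22 = 1.64 V.
Since V_SD = 2.09 V ≥ V_ov = 1.64 V, the device is in saturation.
I_D = ½ k_p V_ov² = 0.5 × 4.112 × 1.64² = 5.53 mA.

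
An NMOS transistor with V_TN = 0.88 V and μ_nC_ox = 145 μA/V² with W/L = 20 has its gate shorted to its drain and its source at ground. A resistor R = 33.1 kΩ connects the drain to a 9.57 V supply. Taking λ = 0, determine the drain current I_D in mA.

I_D = 0.250 mA

With gate tied to drain, V_GS = V_DS ≥ V_GS − V_TN, so the device is in saturation.
k_n = μ_nC_ox · (W/L) = 2.9 mA/V².
KCL at the drain: ½ k_n (V_GS − V_TN)² = (V_DD − V_GS)/R.
Let x = V_GS − 0.88. Then 48 x² + x − 8.69 = 0, giving x = 0.415 V (positive root), so V_GS = 1.3 V.
I_D = (V_DD − V_GS)/R = (9.57 − 1.3) / 33.1 = 0.25 mA.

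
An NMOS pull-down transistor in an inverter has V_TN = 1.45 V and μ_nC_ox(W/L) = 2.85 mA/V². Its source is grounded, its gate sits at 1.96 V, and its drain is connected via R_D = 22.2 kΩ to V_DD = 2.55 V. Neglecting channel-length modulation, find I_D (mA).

V_GS = V_G = 1.96 V, so V_ov = 1.96 − 1.45 = 0.51 V.
Assume saturation: I_D = ½ k_n V_ov² = 0.5 × 2.85 × 0.51² = 0.371 mA, giving V_DS = V_DD − I_D R_D = 2.55 − 0.371 × 22.2 = -5.68 V.
But -5.68 V < V_ov = 0.51 V, so the device is actually in triode.
In triode I_D = k_n[V_ov V_DS − ½ V_DS²] and I_D = (V_DD − V_DS)/R_D. Equating: 31.6 V_DS² − 33.27 V_DS + 2.55 = 0, giving V_DS = 0.0832 V (the root below V_ov).
I_D = (2.55 − 0.0832) / 22.2 = 0.111 mA.

I_D = 0.111 mA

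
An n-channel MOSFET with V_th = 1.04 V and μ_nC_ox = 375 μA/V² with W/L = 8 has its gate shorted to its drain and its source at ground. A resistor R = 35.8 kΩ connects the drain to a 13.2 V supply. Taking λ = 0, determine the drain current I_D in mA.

With gate tied to drain, V_GS = V_DS ≥ V_GS − V_th, so the device is in saturation.
k_n = μ_nC_ox · (W/L) = 3 mA/V².
KCL at the drain: ½ k_n (V_GS − V_th)² = (V_DD − V_GS)/R.
Let x = V_GS − 1.04. Then 53.7 x² + x − 12.16 = 0, giving x = 0.467 V (positive root), so V_GS = 1.51 V.
I_D = (V_DD − V_GS)/R = (13.2 − 1.51) / 35.8 = 0.327 mA.

I_D = 0.327 mA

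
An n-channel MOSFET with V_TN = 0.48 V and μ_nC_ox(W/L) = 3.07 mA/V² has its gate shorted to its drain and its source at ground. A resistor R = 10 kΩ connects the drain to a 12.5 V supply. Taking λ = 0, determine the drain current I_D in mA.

With gate tied to drain, V_GS = V_DS ≥ V_GS − V_TN, so the device is in saturation.
KCL at the drain: ½ k_n (V_GS − V_TN)² = (V_DD − V_GS)/R.
Let x = V_GS − 0.48. Then 15.3 x² + x − 12.02 = 0, giving x = 0.853 V (positive root), so V_GS = 1.33 V.
I_D = (V_DD − V_GS)/R = (12.5 − 1.33) / 10 = 1.12 mA.

I_D = 1.12 mA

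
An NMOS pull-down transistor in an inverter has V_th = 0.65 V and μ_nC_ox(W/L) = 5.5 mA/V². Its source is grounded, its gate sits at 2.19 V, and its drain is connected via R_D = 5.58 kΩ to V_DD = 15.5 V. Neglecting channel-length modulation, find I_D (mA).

I_D = 2.71 mA

V_GS = V_G = 2.19 V, so V_ov = 2.19 − 0.65 = 1.54 V.
Assume saturation: I_D = ½ k_n V_ov² = 0.5 × 5.5 × 1.54² = 6.52 mA, giving V_DS = V_DD − I_D R_D = 15.5 − 6.52 × 5.58 = -20.9 V.
But -20.9 V < V_ov = 1.54 V, so the device is actually in triode.
In triode I_D = k_n[V_ov V_DS − ½ V_DS²] and I_D = (V_DD − V_DS)/R_D. Equating: 15.3 V_DS² − 48.26 V_DS + 15.5 = 0, giving V_DS = 0.363 V (the root below V_ov).
I_D = (15.5 − 0.363) / 5.58 = 2.71 mA.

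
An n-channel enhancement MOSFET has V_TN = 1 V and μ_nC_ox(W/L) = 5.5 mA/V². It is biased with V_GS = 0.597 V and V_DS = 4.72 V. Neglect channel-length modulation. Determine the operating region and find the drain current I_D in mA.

V_GS = 0.597 V < V_TN = 1 V, so the transistor is in cutoff.

Cutoff; I_D = 0 mA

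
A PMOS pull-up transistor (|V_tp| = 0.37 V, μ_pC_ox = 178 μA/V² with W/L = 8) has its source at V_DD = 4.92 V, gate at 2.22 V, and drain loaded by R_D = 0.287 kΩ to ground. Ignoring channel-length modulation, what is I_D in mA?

V_SG = V_DD − V_G = 4.92 − 2.22 = 2.7 V, so V_ov = 2.7 − 0.37 = 2.33 V.
k_p = μ_pC_ox · (W/L) = 1.424 mA/V².
Assume saturation: I_D = ½ k_p V_ov² = 0.5 × 1.424 × 2.33² = 3.87 mA, giving V_SD = V_DD − I_D R_D = 4.92 − 3.87 × 0.287 = 3.81 V.
V_SD = 3.81 V ≥ V_ov = 2.33 V, confirming saturation.

I_D = 3.87 mA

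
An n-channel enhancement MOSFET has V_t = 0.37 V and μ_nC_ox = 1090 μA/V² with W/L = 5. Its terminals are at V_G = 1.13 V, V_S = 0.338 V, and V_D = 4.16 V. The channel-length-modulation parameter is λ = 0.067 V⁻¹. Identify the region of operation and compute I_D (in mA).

Saturation; I_D = 0.610 mA

V_GS = V_G − V_S = 1.13 − 0.338 = 0.792 V; V_DS = V_D − V_S = 4.16 − 0.338 = 3.82 V.
k_n = μ_nC_ox · (W/L) = 5.45 mA/V².
V_ov = V_GS − V_t = 0.792 − 0.37 = 0.422 V.
Since V_DS = 3.82 V ≥ V_ov = 0.422 V, the device is in saturation.
I_D = ½ k_n V_ov² (1 + λ V_DS) = 0.5 × 5.45 × 0.422² × (1 + 0.067 × 3.82) = 0.61 mA.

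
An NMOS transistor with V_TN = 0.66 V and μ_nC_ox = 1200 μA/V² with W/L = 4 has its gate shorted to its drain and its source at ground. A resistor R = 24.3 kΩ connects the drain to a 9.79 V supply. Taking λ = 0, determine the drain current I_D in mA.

I_D = 0.360 mA

With gate tied to drain, V_GS = V_DS ≥ V_GS − V_TN, so the device is in saturation.
k_n = μ_nC_ox · (W/L) = 4.8 mA/V².
KCL at the drain: ½ k_n (V_GS − V_TN)² = (V_DD − V_GS)/R.
Let x = V_GS − 0.66. Then 58.3 x² + x − 9.13 = 0, giving x = 0.387 V (positive root), so V_GS = 1.05 V.
I_D = (V_DD − V_GS)/R = (9.79 − 1.05) / 24.3 = 0.36 mA.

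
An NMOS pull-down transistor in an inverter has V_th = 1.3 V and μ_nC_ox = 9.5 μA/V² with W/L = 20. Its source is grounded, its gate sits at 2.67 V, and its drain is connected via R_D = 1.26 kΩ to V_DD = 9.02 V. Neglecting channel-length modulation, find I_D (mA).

V_GS = V_G = 2.67 V, so V_ov = 2.67 − 1.3 = 1.37 V.
k_n = μ_nC_ox · (W/L) = 0.19 mA/V².
Assume saturation: I_D = ½ k_n V_ov² = 0.5 × 0.19 × 1.37² = 0.178 mA, giving V_DS = V_DD − I_D R_D = 9.02 − 0.178 × 1.26 = 8.8 V.
V_DS = 8.8 V ≥ V_ov = 1.37 V, confirming saturation.

I_D = 0.178 mA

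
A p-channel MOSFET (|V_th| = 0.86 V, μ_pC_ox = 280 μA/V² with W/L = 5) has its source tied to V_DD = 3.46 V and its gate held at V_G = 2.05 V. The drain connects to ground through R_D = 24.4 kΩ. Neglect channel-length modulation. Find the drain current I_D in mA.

V_SG = V_DD − V_G = 3.46 − 2.05 = 1.41 V, so V_ov = 1.41 − 0.86 = 0.55 V.
k_p = μ_pC_ox · (W/L) = 1.4 mA/V².
Assume saturation: I_D = ½ k_p V_ov² = 0.5 × 1.4 × 0.55² = 0.212 mA, giving V_SD = V_DD − I_D R_D = 3.46 − 0.212 × 24.4 = -1.71 V.
But -1.71 V < V_ov = 0.55 V, so the device is actually in triode.
In triode I_D = k_p[V_ov V_SD − ½ V_SD²] and I_D = (V_DD − V_SD)/R_D. Equating: 17.1 V_SD² − 19.79 V_SD + 3.46 = 0, giving V_SD = 0.215 V (the root below V_ov).
I_D = (3.46 − 0.215) / 24.4 = 0.133 mA.

I_D = 0.133 mA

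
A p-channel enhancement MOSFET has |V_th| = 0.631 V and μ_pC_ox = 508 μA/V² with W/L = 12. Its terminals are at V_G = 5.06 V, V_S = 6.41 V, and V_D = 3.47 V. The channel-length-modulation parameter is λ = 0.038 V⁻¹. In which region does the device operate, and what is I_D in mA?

V_SG = V_S − V_G = 6.41 − 5.06 = 1.35 V; V_SD = V_S − V_D = 6.41 − 3.47 = 2.94 V.
k_p = μ_pC_ox · (W/L) = 6.096 mA/V².
V_ov = V_SG − |V_th| = 1.35 − 0.631 = 0.719 V.
Since V_SD = 2.94 V ≥ V_ov = 0.719 V, the device is in saturation.
I_D = ½ k_p V_ov² (1 + λ V_SD) = 0.5 × 6.096 × 0.719² × (1 + 0.038 × 2.94) = 1.75 mA.

Saturation; I_D = 1.75 mA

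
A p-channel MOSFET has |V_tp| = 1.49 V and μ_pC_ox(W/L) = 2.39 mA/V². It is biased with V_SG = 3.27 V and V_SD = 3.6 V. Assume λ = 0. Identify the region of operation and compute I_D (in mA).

Saturation; I_D = 3.79 mA

V_ov = V_SG − |V_tp| = 3.27 − 1.49 = 1.78 V.
Since V_SD = 3.6 V ≥ V_ov = 1.78 V, the device is in saturation.
I_D = ½ k_p V_ov² = 0.5 × 2.39 × 1.78² = 3.79 mA.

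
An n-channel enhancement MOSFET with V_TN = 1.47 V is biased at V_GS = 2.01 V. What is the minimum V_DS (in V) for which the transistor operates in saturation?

The boundary between triode and saturation is V_DS = V_GS − V_TN = V_ov.
V_ov = 2.01 − 1.47 = 0.54 V.

V_DS,sat = 0.540 V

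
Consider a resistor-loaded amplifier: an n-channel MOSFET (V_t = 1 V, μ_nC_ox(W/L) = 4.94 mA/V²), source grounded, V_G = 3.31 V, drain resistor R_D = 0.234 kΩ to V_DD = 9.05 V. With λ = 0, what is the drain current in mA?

I_D = 13.2 mA

V_GS = V_G = 3.31 V, so V_ov = 3.31 − 1 = 2.31 V.
Assume saturation: I_D = ½ k_n V_ov² = 0.5 × 4.94 × 2.31² = 13.2 mA, giving V_DS = V_DD − I_D R_D = 9.05 − 13.2 × 0.234 = 5.97 V.
V_DS = 5.97 V ≥ V_ov = 2.31 V, confirming saturation.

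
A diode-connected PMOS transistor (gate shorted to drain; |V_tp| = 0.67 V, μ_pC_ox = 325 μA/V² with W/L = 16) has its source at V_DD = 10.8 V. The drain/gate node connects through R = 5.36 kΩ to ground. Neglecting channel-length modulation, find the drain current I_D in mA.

With gate tied to drain, V_SG = V_SD ≥ V_SG − |V_tp|, so the device is in saturation.
k_p = μ_pC_ox · (W/L) = 5.2 mA/V².
KCL at the drain: ½ k_p (V_SG − |V_tp|)² = (V_DD − V_SG)/R.
Let x = V_SG − 0.67. Then 13.9 x² + x − 10.13 = 0, giving x = 0.817 V (positive root), so V_SG = 1.49 V.
I_D = (V_DD − V_SG)/R = (10.8 − 1.49) / 5.36 = 1.74 mA.

I_D = 1.74 mA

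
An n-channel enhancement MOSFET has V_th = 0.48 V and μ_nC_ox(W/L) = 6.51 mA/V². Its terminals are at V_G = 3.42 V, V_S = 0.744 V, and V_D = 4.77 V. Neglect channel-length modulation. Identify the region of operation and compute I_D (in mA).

Saturation; I_D = 15.7 mA

V_GS = V_G − V_S = 3.42 − 0.744 = 2.68 V; V_DS = V_D − V_S = 4.77 − 0.744 = 4.03 V.
V_ov = V_GS − V_th = 2.68 − 0.48 = 2.2 V.
Since V_DS = 4.03 V ≥ V_ov = 2.2 V, the device is in saturation.
I_D = ½ k_n V_ov² = 0.5 × 6.51 × 2.2² = 15.7 mA.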